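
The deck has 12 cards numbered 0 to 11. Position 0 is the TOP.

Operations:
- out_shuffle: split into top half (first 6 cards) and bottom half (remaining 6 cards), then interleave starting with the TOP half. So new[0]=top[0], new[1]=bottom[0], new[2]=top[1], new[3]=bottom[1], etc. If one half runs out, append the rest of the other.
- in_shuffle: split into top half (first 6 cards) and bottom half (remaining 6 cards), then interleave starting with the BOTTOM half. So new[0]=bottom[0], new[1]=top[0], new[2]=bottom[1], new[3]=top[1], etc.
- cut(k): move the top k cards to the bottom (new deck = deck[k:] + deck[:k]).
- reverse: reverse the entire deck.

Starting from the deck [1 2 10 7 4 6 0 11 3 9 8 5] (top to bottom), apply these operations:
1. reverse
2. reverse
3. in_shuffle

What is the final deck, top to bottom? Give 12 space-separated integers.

After op 1 (reverse): [5 8 9 3 11 0 6 4 7 10 2 1]
After op 2 (reverse): [1 2 10 7 4 6 0 11 3 9 8 5]
After op 3 (in_shuffle): [0 1 11 2 3 10 9 7 8 4 5 6]

Answer: 0 1 11 2 3 10 9 7 8 4 5 6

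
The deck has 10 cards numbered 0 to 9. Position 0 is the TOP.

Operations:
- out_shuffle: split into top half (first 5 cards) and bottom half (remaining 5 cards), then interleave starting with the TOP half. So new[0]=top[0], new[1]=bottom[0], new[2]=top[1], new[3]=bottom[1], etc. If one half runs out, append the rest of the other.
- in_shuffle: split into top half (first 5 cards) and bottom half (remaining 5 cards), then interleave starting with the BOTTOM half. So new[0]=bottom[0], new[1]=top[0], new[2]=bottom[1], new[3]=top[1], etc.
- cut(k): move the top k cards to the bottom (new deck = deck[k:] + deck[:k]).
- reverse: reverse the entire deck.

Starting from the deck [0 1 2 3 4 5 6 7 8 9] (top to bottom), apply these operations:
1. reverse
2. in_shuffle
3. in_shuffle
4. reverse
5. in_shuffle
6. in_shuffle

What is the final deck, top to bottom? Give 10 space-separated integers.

After op 1 (reverse): [9 8 7 6 5 4 3 2 1 0]
After op 2 (in_shuffle): [4 9 3 8 2 7 1 6 0 5]
After op 3 (in_shuffle): [7 4 1 9 6 3 0 8 5 2]
After op 4 (reverse): [2 5 8 0 3 6 9 1 4 7]
After op 5 (in_shuffle): [6 2 9 5 1 8 4 0 7 3]
After op 6 (in_shuffle): [8 6 4 2 0 9 7 5 3 1]

Answer: 8 6 4 2 0 9 7 5 3 1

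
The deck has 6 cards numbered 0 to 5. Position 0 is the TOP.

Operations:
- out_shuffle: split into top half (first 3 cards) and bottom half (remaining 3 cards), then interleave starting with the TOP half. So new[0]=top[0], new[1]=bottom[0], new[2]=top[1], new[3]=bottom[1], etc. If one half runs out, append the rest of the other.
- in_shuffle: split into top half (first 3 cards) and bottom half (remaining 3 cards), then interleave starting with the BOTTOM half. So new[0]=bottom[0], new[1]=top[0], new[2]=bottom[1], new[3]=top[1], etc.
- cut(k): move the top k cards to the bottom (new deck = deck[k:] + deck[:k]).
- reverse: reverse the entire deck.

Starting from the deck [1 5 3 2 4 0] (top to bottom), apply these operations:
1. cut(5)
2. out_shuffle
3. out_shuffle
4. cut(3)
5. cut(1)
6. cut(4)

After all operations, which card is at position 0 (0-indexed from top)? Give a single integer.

After op 1 (cut(5)): [0 1 5 3 2 4]
After op 2 (out_shuffle): [0 3 1 2 5 4]
After op 3 (out_shuffle): [0 2 3 5 1 4]
After op 4 (cut(3)): [5 1 4 0 2 3]
After op 5 (cut(1)): [1 4 0 2 3 5]
After op 6 (cut(4)): [3 5 1 4 0 2]
Position 0: card 3.

Answer: 3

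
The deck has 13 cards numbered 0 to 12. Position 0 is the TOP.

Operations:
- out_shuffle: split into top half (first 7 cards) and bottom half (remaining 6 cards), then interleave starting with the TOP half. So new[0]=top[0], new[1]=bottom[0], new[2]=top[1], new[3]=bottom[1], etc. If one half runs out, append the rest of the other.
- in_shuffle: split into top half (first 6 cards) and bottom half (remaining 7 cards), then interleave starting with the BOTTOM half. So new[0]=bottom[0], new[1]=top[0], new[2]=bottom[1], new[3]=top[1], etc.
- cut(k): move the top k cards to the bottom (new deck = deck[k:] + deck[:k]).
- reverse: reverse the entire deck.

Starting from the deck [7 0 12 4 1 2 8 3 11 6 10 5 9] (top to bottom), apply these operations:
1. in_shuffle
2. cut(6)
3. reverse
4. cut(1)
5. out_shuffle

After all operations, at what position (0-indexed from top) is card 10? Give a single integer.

After op 1 (in_shuffle): [8 7 3 0 11 12 6 4 10 1 5 2 9]
After op 2 (cut(6)): [6 4 10 1 5 2 9 8 7 3 0 11 12]
After op 3 (reverse): [12 11 0 3 7 8 9 2 5 1 10 4 6]
After op 4 (cut(1)): [11 0 3 7 8 9 2 5 1 10 4 6 12]
After op 5 (out_shuffle): [11 5 0 1 3 10 7 4 8 6 9 12 2]
Card 10 is at position 5.

Answer: 5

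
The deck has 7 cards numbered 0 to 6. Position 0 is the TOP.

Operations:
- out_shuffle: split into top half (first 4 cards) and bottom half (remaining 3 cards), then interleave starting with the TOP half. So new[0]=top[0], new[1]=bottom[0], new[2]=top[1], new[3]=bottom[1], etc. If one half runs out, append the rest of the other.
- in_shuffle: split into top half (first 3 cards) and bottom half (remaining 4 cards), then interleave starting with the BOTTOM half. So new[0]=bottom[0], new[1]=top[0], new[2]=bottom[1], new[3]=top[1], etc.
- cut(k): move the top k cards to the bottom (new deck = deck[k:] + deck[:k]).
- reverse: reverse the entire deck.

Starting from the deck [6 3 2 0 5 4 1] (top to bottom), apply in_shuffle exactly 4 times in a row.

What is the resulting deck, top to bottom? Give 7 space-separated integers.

Answer: 0 6 5 3 4 2 1

Derivation:
After op 1 (in_shuffle): [0 6 5 3 4 2 1]
After op 2 (in_shuffle): [3 0 4 6 2 5 1]
After op 3 (in_shuffle): [6 3 2 0 5 4 1]
After op 4 (in_shuffle): [0 6 5 3 4 2 1]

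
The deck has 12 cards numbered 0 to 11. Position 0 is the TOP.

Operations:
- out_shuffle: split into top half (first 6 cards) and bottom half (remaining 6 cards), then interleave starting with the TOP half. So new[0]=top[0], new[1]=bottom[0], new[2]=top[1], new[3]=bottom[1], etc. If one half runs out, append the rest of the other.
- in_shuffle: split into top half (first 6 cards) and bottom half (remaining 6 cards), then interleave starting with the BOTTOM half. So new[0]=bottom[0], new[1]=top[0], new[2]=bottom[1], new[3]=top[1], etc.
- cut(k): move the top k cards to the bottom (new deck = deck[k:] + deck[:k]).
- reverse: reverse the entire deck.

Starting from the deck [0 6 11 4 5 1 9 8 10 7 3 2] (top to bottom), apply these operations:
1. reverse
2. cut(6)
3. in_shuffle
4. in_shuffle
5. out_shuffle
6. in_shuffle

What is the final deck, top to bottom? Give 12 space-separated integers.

After op 1 (reverse): [2 3 7 10 8 9 1 5 4 11 6 0]
After op 2 (cut(6)): [1 5 4 11 6 0 2 3 7 10 8 9]
After op 3 (in_shuffle): [2 1 3 5 7 4 10 11 8 6 9 0]
After op 4 (in_shuffle): [10 2 11 1 8 3 6 5 9 7 0 4]
After op 5 (out_shuffle): [10 6 2 5 11 9 1 7 8 0 3 4]
After op 6 (in_shuffle): [1 10 7 6 8 2 0 5 3 11 4 9]

Answer: 1 10 7 6 8 2 0 5 3 11 4 9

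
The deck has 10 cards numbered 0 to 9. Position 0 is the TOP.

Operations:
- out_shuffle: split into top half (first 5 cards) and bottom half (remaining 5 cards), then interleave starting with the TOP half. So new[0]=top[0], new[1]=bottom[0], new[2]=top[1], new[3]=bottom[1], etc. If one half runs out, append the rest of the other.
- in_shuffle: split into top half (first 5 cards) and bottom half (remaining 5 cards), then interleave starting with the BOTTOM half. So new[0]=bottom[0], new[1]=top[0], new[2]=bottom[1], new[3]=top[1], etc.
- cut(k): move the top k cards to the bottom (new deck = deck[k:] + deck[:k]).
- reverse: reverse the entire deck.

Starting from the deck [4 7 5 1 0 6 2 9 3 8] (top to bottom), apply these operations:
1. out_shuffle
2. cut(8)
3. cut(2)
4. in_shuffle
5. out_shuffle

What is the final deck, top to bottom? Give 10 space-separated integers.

After op 1 (out_shuffle): [4 6 7 2 5 9 1 3 0 8]
After op 2 (cut(8)): [0 8 4 6 7 2 5 9 1 3]
After op 3 (cut(2)): [4 6 7 2 5 9 1 3 0 8]
After op 4 (in_shuffle): [9 4 1 6 3 7 0 2 8 5]
After op 5 (out_shuffle): [9 7 4 0 1 2 6 8 3 5]

Answer: 9 7 4 0 1 2 6 8 3 5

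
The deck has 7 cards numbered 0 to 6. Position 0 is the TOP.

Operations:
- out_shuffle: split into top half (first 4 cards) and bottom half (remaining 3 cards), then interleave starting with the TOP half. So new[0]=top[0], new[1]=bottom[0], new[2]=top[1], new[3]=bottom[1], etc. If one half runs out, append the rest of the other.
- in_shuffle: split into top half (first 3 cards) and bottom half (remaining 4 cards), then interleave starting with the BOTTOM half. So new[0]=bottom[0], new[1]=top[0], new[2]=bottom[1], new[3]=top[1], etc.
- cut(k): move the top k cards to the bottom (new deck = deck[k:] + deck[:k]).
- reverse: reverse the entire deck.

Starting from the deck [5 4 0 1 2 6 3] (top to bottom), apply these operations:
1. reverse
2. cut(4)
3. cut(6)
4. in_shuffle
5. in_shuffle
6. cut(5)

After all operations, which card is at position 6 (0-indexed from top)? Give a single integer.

Answer: 4

Derivation:
After op 1 (reverse): [3 6 2 1 0 4 5]
After op 2 (cut(4)): [0 4 5 3 6 2 1]
After op 3 (cut(6)): [1 0 4 5 3 6 2]
After op 4 (in_shuffle): [5 1 3 0 6 4 2]
After op 5 (in_shuffle): [0 5 6 1 4 3 2]
After op 6 (cut(5)): [3 2 0 5 6 1 4]
Position 6: card 4.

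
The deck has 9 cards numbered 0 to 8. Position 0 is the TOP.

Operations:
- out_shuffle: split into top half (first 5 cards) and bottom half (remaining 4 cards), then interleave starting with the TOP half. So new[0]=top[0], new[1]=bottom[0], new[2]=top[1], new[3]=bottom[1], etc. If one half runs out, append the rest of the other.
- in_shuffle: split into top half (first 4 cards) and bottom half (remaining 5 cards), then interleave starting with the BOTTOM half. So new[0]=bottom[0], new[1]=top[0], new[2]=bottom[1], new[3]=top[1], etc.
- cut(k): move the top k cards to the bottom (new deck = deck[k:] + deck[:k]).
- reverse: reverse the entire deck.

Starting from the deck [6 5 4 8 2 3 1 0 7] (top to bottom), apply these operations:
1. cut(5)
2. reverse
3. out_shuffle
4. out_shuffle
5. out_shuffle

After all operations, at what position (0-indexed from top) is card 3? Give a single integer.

Answer: 1

Derivation:
After op 1 (cut(5)): [3 1 0 7 6 5 4 8 2]
After op 2 (reverse): [2 8 4 5 6 7 0 1 3]
After op 3 (out_shuffle): [2 7 8 0 4 1 5 3 6]
After op 4 (out_shuffle): [2 1 7 5 8 3 0 6 4]
After op 5 (out_shuffle): [2 3 1 0 7 6 5 4 8]
Card 3 is at position 1.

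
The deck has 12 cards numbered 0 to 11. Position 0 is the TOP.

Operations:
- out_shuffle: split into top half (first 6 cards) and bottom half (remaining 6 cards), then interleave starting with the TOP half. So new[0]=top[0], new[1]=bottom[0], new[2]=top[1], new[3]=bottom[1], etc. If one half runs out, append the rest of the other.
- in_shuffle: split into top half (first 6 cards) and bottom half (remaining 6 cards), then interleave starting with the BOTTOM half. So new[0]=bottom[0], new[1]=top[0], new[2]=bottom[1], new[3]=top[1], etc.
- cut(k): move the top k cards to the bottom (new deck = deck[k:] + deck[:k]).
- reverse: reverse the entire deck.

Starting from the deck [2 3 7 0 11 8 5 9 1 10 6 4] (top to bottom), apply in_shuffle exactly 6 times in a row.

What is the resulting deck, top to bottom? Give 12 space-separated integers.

After op 1 (in_shuffle): [5 2 9 3 1 7 10 0 6 11 4 8]
After op 2 (in_shuffle): [10 5 0 2 6 9 11 3 4 1 8 7]
After op 3 (in_shuffle): [11 10 3 5 4 0 1 2 8 6 7 9]
After op 4 (in_shuffle): [1 11 2 10 8 3 6 5 7 4 9 0]
After op 5 (in_shuffle): [6 1 5 11 7 2 4 10 9 8 0 3]
After op 6 (in_shuffle): [4 6 10 1 9 5 8 11 0 7 3 2]

Answer: 4 6 10 1 9 5 8 11 0 7 3 2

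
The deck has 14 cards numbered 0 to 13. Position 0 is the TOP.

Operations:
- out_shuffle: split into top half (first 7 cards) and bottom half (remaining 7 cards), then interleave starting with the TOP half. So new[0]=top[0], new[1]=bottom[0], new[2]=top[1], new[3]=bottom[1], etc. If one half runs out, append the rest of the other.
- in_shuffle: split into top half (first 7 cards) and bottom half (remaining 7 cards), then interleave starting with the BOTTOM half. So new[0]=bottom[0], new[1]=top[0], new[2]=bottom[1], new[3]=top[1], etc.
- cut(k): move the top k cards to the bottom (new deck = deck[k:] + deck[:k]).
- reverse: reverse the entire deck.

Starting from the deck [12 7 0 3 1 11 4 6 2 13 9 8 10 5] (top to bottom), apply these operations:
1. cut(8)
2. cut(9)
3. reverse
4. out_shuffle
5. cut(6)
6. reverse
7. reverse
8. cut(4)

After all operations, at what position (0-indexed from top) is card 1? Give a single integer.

After op 1 (cut(8)): [2 13 9 8 10 5 12 7 0 3 1 11 4 6]
After op 2 (cut(9)): [3 1 11 4 6 2 13 9 8 10 5 12 7 0]
After op 3 (reverse): [0 7 12 5 10 8 9 13 2 6 4 11 1 3]
After op 4 (out_shuffle): [0 13 7 2 12 6 5 4 10 11 8 1 9 3]
After op 5 (cut(6)): [5 4 10 11 8 1 9 3 0 13 7 2 12 6]
After op 6 (reverse): [6 12 2 7 13 0 3 9 1 8 11 10 4 5]
After op 7 (reverse): [5 4 10 11 8 1 9 3 0 13 7 2 12 6]
After op 8 (cut(4)): [8 1 9 3 0 13 7 2 12 6 5 4 10 11]
Card 1 is at position 1.

Answer: 1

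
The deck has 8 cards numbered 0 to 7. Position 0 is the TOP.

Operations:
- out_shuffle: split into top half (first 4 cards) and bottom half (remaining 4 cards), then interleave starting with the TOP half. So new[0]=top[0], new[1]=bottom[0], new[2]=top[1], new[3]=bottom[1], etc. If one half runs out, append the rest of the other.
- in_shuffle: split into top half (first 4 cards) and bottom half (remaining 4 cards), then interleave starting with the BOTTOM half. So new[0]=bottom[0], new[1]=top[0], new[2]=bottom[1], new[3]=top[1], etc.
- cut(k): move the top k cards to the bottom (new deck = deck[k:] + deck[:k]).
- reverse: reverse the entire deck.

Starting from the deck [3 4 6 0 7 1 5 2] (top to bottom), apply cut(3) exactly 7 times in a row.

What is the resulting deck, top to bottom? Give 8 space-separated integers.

Answer: 1 5 2 3 4 6 0 7

Derivation:
After op 1 (cut(3)): [0 7 1 5 2 3 4 6]
After op 2 (cut(3)): [5 2 3 4 6 0 7 1]
After op 3 (cut(3)): [4 6 0 7 1 5 2 3]
After op 4 (cut(3)): [7 1 5 2 3 4 6 0]
After op 5 (cut(3)): [2 3 4 6 0 7 1 5]
After op 6 (cut(3)): [6 0 7 1 5 2 3 4]
After op 7 (cut(3)): [1 5 2 3 4 6 0 7]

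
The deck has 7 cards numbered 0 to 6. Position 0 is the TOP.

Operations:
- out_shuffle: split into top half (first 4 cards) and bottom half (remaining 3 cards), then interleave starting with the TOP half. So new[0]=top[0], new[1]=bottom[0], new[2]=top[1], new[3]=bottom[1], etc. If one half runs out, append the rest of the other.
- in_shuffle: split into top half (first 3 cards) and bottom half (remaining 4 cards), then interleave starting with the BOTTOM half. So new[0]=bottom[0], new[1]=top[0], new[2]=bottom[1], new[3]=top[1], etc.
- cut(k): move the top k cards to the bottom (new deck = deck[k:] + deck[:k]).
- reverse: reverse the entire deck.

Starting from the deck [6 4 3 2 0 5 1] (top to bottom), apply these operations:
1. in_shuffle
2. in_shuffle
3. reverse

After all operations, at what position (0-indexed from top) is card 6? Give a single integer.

After op 1 (in_shuffle): [2 6 0 4 5 3 1]
After op 2 (in_shuffle): [4 2 5 6 3 0 1]
After op 3 (reverse): [1 0 3 6 5 2 4]
Card 6 is at position 3.

Answer: 3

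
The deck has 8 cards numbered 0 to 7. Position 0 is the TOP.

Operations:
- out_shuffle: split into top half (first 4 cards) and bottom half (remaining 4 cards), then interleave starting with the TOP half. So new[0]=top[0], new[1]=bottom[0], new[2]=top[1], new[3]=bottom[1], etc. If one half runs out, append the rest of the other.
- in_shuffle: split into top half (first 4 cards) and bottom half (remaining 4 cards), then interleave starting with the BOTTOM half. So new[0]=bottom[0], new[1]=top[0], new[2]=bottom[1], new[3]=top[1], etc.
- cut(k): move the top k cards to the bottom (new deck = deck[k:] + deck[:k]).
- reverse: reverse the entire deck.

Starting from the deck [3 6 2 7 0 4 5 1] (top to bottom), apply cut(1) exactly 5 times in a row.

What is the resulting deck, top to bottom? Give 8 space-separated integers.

After op 1 (cut(1)): [6 2 7 0 4 5 1 3]
After op 2 (cut(1)): [2 7 0 4 5 1 3 6]
After op 3 (cut(1)): [7 0 4 5 1 3 6 2]
After op 4 (cut(1)): [0 4 5 1 3 6 2 7]
After op 5 (cut(1)): [4 5 1 3 6 2 7 0]

Answer: 4 5 1 3 6 2 7 0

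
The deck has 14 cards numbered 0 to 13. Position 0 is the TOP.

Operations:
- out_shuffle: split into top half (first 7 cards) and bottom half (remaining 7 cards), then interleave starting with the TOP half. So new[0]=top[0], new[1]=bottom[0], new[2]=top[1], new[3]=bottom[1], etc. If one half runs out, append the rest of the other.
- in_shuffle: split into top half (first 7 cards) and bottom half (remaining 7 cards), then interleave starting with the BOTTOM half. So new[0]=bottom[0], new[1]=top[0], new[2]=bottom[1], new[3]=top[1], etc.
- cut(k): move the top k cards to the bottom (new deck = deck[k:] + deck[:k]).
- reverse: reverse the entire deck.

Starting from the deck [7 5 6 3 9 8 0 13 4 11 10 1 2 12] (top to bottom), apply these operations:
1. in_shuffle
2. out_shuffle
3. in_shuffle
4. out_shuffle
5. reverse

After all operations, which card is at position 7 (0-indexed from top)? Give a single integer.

After op 1 (in_shuffle): [13 7 4 5 11 6 10 3 1 9 2 8 12 0]
After op 2 (out_shuffle): [13 3 7 1 4 9 5 2 11 8 6 12 10 0]
After op 3 (in_shuffle): [2 13 11 3 8 7 6 1 12 4 10 9 0 5]
After op 4 (out_shuffle): [2 1 13 12 11 4 3 10 8 9 7 0 6 5]
After op 5 (reverse): [5 6 0 7 9 8 10 3 4 11 12 13 1 2]
Position 7: card 3.

Answer: 3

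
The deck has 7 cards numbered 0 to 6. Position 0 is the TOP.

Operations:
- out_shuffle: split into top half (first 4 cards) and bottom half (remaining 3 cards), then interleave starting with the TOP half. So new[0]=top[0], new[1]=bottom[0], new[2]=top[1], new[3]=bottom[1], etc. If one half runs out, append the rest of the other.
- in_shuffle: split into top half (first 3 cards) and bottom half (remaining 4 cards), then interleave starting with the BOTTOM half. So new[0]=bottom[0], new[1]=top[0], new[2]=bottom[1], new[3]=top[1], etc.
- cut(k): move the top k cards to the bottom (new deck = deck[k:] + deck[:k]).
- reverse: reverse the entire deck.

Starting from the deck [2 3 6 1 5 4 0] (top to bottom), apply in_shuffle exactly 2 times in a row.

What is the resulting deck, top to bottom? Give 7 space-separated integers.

After op 1 (in_shuffle): [1 2 5 3 4 6 0]
After op 2 (in_shuffle): [3 1 4 2 6 5 0]

Answer: 3 1 4 2 6 5 0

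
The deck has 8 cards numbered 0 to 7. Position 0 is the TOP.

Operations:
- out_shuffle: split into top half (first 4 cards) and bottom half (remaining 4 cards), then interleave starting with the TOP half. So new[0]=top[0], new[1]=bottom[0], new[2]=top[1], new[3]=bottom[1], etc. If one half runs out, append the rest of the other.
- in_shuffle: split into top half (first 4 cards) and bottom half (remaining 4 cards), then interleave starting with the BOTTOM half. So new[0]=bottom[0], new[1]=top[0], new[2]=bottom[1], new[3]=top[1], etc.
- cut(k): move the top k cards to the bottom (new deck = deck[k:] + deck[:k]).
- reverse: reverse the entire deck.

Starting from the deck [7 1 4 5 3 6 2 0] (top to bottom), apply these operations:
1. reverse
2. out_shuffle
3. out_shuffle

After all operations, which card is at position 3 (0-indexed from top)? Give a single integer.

After op 1 (reverse): [0 2 6 3 5 4 1 7]
After op 2 (out_shuffle): [0 5 2 4 6 1 3 7]
After op 3 (out_shuffle): [0 6 5 1 2 3 4 7]
Position 3: card 1.

Answer: 1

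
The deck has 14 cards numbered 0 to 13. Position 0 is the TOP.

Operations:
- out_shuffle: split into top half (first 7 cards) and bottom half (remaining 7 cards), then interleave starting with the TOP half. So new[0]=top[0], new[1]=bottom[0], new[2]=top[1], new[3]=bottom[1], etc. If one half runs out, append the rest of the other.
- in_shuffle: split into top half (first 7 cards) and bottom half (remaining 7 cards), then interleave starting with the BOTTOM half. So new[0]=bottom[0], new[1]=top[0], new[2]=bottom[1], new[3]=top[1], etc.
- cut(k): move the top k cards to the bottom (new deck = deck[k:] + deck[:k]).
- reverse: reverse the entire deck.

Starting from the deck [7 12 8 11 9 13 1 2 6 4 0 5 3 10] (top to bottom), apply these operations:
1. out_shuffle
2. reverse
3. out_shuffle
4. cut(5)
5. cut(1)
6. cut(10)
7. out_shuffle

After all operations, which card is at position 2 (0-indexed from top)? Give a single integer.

Answer: 4

Derivation:
After op 1 (out_shuffle): [7 2 12 6 8 4 11 0 9 5 13 3 1 10]
After op 2 (reverse): [10 1 3 13 5 9 0 11 4 8 6 12 2 7]
After op 3 (out_shuffle): [10 11 1 4 3 8 13 6 5 12 9 2 0 7]
After op 4 (cut(5)): [8 13 6 5 12 9 2 0 7 10 11 1 4 3]
After op 5 (cut(1)): [13 6 5 12 9 2 0 7 10 11 1 4 3 8]
After op 6 (cut(10)): [1 4 3 8 13 6 5 12 9 2 0 7 10 11]
After op 7 (out_shuffle): [1 12 4 9 3 2 8 0 13 7 6 10 5 11]
Position 2: card 4.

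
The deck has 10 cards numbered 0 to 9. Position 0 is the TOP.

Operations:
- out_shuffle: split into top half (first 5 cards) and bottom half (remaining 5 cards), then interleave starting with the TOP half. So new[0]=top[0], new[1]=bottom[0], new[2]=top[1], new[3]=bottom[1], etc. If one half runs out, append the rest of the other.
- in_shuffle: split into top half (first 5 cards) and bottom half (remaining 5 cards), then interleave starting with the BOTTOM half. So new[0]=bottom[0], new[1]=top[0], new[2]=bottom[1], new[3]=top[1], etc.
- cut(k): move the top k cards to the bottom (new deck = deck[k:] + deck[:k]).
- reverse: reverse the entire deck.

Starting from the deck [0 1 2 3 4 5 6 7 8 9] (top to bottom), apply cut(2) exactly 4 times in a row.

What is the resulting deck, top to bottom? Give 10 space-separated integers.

Answer: 8 9 0 1 2 3 4 5 6 7

Derivation:
After op 1 (cut(2)): [2 3 4 5 6 7 8 9 0 1]
After op 2 (cut(2)): [4 5 6 7 8 9 0 1 2 3]
After op 3 (cut(2)): [6 7 8 9 0 1 2 3 4 5]
After op 4 (cut(2)): [8 9 0 1 2 3 4 5 6 7]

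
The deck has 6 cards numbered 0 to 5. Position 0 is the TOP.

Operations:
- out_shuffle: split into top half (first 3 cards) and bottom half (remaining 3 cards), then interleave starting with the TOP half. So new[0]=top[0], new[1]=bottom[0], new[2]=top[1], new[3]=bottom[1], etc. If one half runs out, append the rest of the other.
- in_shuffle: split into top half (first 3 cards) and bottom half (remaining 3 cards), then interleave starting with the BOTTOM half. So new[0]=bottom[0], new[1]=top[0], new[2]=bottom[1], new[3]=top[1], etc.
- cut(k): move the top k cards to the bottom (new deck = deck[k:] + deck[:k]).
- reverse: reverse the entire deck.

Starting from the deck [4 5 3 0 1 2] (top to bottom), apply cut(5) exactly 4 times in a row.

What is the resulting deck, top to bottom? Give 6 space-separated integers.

After op 1 (cut(5)): [2 4 5 3 0 1]
After op 2 (cut(5)): [1 2 4 5 3 0]
After op 3 (cut(5)): [0 1 2 4 5 3]
After op 4 (cut(5)): [3 0 1 2 4 5]

Answer: 3 0 1 2 4 5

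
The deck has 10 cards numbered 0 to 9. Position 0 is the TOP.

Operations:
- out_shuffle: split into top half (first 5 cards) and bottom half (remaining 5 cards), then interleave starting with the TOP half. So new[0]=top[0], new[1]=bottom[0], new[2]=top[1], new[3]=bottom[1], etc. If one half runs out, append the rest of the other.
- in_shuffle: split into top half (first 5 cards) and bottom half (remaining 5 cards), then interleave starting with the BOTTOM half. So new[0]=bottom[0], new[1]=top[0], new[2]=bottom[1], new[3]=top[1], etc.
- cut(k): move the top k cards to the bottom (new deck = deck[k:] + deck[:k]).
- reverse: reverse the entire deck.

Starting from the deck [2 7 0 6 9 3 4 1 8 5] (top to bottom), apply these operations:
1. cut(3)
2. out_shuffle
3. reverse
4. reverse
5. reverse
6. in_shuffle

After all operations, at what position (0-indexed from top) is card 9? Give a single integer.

After op 1 (cut(3)): [6 9 3 4 1 8 5 2 7 0]
After op 2 (out_shuffle): [6 8 9 5 3 2 4 7 1 0]
After op 3 (reverse): [0 1 7 4 2 3 5 9 8 6]
After op 4 (reverse): [6 8 9 5 3 2 4 7 1 0]
After op 5 (reverse): [0 1 7 4 2 3 5 9 8 6]
After op 6 (in_shuffle): [3 0 5 1 9 7 8 4 6 2]
Card 9 is at position 4.

Answer: 4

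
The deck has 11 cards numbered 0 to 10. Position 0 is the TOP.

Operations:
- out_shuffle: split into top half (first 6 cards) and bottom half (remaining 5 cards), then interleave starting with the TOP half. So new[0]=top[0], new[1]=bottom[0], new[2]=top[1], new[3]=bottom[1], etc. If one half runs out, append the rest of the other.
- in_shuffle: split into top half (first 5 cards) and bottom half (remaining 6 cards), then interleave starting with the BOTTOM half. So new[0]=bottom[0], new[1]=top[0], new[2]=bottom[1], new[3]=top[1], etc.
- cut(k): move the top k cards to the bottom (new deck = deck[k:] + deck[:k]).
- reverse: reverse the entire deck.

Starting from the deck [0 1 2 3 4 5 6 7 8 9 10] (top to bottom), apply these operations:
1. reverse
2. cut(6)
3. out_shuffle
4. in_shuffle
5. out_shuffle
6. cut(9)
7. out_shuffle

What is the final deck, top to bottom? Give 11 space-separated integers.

Answer: 10 1 3 5 7 9 0 2 4 6 8

Derivation:
After op 1 (reverse): [10 9 8 7 6 5 4 3 2 1 0]
After op 2 (cut(6)): [4 3 2 1 0 10 9 8 7 6 5]
After op 3 (out_shuffle): [4 9 3 8 2 7 1 6 0 5 10]
After op 4 (in_shuffle): [7 4 1 9 6 3 0 8 5 2 10]
After op 5 (out_shuffle): [7 0 4 8 1 5 9 2 6 10 3]
After op 6 (cut(9)): [10 3 7 0 4 8 1 5 9 2 6]
After op 7 (out_shuffle): [10 1 3 5 7 9 0 2 4 6 8]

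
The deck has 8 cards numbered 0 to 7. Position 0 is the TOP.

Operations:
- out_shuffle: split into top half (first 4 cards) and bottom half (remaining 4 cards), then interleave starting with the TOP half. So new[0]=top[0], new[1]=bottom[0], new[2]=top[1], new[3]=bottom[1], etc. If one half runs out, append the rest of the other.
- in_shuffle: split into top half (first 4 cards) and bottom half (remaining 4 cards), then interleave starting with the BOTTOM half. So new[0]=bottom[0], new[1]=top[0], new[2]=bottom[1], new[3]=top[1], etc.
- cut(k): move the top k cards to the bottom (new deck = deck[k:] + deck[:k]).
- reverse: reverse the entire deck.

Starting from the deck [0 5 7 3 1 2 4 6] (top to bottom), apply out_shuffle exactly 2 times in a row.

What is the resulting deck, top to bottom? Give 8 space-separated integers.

After op 1 (out_shuffle): [0 1 5 2 7 4 3 6]
After op 2 (out_shuffle): [0 7 1 4 5 3 2 6]

Answer: 0 7 1 4 5 3 2 6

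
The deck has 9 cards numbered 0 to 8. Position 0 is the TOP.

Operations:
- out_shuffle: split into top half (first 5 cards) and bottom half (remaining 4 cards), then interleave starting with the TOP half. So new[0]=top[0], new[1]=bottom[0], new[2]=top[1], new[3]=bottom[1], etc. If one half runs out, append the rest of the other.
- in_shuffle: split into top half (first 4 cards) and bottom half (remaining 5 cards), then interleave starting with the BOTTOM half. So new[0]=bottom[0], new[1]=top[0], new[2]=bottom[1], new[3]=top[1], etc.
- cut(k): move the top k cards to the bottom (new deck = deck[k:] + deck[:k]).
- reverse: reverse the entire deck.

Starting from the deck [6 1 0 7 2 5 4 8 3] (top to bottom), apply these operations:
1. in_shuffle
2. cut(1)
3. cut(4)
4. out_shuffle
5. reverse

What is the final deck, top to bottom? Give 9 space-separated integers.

Answer: 2 4 3 1 7 5 8 6 0

Derivation:
After op 1 (in_shuffle): [2 6 5 1 4 0 8 7 3]
After op 2 (cut(1)): [6 5 1 4 0 8 7 3 2]
After op 3 (cut(4)): [0 8 7 3 2 6 5 1 4]
After op 4 (out_shuffle): [0 6 8 5 7 1 3 4 2]
After op 5 (reverse): [2 4 3 1 7 5 8 6 0]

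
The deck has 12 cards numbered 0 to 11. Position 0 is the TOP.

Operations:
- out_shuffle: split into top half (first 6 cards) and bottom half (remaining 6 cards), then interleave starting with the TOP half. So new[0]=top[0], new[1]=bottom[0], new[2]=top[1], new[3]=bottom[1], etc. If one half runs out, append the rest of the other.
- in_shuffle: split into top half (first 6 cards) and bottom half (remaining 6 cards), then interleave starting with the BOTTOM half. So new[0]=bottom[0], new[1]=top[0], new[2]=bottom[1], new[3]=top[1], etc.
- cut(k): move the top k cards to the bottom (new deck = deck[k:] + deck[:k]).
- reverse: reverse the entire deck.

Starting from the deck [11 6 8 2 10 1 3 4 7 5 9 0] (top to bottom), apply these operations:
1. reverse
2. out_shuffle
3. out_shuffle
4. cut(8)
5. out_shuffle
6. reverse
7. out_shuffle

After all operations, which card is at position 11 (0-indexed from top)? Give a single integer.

After op 1 (reverse): [0 9 5 7 4 3 1 10 2 8 6 11]
After op 2 (out_shuffle): [0 1 9 10 5 2 7 8 4 6 3 11]
After op 3 (out_shuffle): [0 7 1 8 9 4 10 6 5 3 2 11]
After op 4 (cut(8)): [5 3 2 11 0 7 1 8 9 4 10 6]
After op 5 (out_shuffle): [5 1 3 8 2 9 11 4 0 10 7 6]
After op 6 (reverse): [6 7 10 0 4 11 9 2 8 3 1 5]
After op 7 (out_shuffle): [6 9 7 2 10 8 0 3 4 1 11 5]
Position 11: card 5.

Answer: 5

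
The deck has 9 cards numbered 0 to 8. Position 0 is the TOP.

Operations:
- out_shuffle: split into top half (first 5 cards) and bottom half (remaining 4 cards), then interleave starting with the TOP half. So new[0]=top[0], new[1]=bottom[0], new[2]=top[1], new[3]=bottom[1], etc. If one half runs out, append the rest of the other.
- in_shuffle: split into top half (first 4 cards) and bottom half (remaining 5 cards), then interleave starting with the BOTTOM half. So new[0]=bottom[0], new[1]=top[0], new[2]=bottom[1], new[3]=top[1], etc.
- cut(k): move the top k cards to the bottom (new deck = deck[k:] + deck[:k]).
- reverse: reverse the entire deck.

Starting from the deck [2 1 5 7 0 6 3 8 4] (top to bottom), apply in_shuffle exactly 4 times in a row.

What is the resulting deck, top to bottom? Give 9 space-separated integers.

Answer: 7 8 5 3 1 6 2 0 4

Derivation:
After op 1 (in_shuffle): [0 2 6 1 3 5 8 7 4]
After op 2 (in_shuffle): [3 0 5 2 8 6 7 1 4]
After op 3 (in_shuffle): [8 3 6 0 7 5 1 2 4]
After op 4 (in_shuffle): [7 8 5 3 1 6 2 0 4]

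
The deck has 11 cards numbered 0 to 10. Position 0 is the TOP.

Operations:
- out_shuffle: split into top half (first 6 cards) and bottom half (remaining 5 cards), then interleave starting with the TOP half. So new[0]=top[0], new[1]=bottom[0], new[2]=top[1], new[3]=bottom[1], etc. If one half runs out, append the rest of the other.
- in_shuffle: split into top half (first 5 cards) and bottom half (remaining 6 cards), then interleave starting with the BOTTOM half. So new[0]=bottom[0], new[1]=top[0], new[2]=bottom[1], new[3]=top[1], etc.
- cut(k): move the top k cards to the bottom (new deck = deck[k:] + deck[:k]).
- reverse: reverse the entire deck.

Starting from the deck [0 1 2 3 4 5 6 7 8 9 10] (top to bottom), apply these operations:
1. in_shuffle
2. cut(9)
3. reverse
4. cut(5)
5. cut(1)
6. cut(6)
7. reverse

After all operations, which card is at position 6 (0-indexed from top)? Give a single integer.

After op 1 (in_shuffle): [5 0 6 1 7 2 8 3 9 4 10]
After op 2 (cut(9)): [4 10 5 0 6 1 7 2 8 3 9]
After op 3 (reverse): [9 3 8 2 7 1 6 0 5 10 4]
After op 4 (cut(5)): [1 6 0 5 10 4 9 3 8 2 7]
After op 5 (cut(1)): [6 0 5 10 4 9 3 8 2 7 1]
After op 6 (cut(6)): [3 8 2 7 1 6 0 5 10 4 9]
After op 7 (reverse): [9 4 10 5 0 6 1 7 2 8 3]
Position 6: card 1.

Answer: 1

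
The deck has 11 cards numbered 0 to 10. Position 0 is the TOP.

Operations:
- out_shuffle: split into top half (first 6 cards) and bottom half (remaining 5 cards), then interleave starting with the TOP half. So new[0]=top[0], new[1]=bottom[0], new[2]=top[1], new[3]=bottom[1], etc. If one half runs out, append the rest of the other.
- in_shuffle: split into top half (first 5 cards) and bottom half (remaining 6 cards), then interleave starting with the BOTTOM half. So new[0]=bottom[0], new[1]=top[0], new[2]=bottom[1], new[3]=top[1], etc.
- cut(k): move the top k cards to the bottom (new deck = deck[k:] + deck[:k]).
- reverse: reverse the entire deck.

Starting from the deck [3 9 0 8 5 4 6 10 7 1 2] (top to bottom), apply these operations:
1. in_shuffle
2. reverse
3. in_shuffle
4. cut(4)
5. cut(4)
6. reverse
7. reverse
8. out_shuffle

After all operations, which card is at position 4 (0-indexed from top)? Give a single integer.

Answer: 4

Derivation:
After op 1 (in_shuffle): [4 3 6 9 10 0 7 8 1 5 2]
After op 2 (reverse): [2 5 1 8 7 0 10 9 6 3 4]
After op 3 (in_shuffle): [0 2 10 5 9 1 6 8 3 7 4]
After op 4 (cut(4)): [9 1 6 8 3 7 4 0 2 10 5]
After op 5 (cut(4)): [3 7 4 0 2 10 5 9 1 6 8]
After op 6 (reverse): [8 6 1 9 5 10 2 0 4 7 3]
After op 7 (reverse): [3 7 4 0 2 10 5 9 1 6 8]
After op 8 (out_shuffle): [3 5 7 9 4 1 0 6 2 8 10]
Position 4: card 4.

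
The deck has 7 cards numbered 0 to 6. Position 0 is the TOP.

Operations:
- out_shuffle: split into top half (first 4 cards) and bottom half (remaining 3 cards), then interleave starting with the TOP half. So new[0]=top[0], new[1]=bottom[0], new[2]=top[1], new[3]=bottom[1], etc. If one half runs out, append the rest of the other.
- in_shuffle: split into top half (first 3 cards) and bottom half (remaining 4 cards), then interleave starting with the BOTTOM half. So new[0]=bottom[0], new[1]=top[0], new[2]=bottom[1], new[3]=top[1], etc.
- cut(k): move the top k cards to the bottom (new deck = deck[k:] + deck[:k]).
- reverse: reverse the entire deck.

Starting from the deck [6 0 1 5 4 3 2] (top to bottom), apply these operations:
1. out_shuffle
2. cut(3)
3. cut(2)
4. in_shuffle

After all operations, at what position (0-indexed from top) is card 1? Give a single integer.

Answer: 6

Derivation:
After op 1 (out_shuffle): [6 4 0 3 1 2 5]
After op 2 (cut(3)): [3 1 2 5 6 4 0]
After op 3 (cut(2)): [2 5 6 4 0 3 1]
After op 4 (in_shuffle): [4 2 0 5 3 6 1]
Card 1 is at position 6.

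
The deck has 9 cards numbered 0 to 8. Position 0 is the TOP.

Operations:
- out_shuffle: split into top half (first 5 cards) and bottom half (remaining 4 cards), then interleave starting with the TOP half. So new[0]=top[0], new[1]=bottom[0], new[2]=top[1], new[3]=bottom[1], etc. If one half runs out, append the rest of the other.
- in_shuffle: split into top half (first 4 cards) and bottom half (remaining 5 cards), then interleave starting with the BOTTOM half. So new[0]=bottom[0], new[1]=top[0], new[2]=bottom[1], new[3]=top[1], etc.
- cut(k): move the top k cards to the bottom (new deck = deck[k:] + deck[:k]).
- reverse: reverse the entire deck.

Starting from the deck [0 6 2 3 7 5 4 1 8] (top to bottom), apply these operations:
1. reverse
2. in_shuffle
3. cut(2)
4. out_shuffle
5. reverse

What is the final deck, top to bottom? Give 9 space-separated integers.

After op 1 (reverse): [8 1 4 5 7 3 2 6 0]
After op 2 (in_shuffle): [7 8 3 1 2 4 6 5 0]
After op 3 (cut(2)): [3 1 2 4 6 5 0 7 8]
After op 4 (out_shuffle): [3 5 1 0 2 7 4 8 6]
After op 5 (reverse): [6 8 4 7 2 0 1 5 3]

Answer: 6 8 4 7 2 0 1 5 3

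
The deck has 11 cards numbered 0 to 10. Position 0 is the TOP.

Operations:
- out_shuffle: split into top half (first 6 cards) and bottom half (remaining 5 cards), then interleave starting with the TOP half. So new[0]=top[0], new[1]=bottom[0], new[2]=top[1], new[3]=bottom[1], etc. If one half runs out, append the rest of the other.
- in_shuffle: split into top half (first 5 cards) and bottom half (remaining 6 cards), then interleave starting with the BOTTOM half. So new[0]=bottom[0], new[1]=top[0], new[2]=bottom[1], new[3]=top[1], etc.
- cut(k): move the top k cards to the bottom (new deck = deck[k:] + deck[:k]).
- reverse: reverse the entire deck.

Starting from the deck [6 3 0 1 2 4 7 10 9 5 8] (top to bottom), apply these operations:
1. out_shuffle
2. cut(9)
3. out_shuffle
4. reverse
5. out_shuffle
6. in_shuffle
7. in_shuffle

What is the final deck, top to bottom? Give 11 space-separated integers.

After op 1 (out_shuffle): [6 7 3 10 0 9 1 5 2 8 4]
After op 2 (cut(9)): [8 4 6 7 3 10 0 9 1 5 2]
After op 3 (out_shuffle): [8 0 4 9 6 1 7 5 3 2 10]
After op 4 (reverse): [10 2 3 5 7 1 6 9 4 0 8]
After op 5 (out_shuffle): [10 6 2 9 3 4 5 0 7 8 1]
After op 6 (in_shuffle): [4 10 5 6 0 2 7 9 8 3 1]
After op 7 (in_shuffle): [2 4 7 10 9 5 8 6 3 0 1]

Answer: 2 4 7 10 9 5 8 6 3 0 1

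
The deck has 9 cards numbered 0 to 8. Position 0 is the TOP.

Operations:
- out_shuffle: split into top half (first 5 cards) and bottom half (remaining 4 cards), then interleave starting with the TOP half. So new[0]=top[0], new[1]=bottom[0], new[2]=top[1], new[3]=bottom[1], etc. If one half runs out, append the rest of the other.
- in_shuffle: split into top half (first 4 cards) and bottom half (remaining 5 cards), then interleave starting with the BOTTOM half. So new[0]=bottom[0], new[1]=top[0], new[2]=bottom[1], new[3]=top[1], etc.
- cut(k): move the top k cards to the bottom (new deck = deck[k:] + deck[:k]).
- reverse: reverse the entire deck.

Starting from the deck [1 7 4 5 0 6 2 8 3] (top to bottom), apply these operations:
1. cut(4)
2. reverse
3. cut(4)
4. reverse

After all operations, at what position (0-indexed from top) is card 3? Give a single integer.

After op 1 (cut(4)): [0 6 2 8 3 1 7 4 5]
After op 2 (reverse): [5 4 7 1 3 8 2 6 0]
After op 3 (cut(4)): [3 8 2 6 0 5 4 7 1]
After op 4 (reverse): [1 7 4 5 0 6 2 8 3]
Card 3 is at position 8.

Answer: 8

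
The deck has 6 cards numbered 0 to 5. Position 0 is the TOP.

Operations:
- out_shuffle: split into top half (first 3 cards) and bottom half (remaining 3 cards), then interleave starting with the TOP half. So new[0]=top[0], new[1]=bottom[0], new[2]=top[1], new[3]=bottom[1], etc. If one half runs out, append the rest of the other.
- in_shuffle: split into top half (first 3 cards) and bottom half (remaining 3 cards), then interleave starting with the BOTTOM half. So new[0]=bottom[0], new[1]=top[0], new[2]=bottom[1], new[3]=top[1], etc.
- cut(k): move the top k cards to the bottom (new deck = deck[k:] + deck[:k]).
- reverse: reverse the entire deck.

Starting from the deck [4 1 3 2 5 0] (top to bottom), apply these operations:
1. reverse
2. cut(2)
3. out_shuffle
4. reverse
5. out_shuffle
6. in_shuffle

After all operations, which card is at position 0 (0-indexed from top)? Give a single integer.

Answer: 4

Derivation:
After op 1 (reverse): [0 5 2 3 1 4]
After op 2 (cut(2)): [2 3 1 4 0 5]
After op 3 (out_shuffle): [2 4 3 0 1 5]
After op 4 (reverse): [5 1 0 3 4 2]
After op 5 (out_shuffle): [5 3 1 4 0 2]
After op 6 (in_shuffle): [4 5 0 3 2 1]
Position 0: card 4.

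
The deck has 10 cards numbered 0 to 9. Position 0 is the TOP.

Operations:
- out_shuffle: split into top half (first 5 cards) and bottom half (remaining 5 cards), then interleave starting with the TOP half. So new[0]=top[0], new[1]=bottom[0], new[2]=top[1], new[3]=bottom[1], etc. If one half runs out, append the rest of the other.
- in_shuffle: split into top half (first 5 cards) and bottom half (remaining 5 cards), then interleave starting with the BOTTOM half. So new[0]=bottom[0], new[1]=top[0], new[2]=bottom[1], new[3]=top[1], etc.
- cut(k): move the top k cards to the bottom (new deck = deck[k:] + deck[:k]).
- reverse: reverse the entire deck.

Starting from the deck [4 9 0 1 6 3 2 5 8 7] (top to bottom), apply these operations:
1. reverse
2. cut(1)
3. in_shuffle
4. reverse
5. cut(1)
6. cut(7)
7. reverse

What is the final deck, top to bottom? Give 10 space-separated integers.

Answer: 0 5 9 2 4 3 7 6 1 8

Derivation:
After op 1 (reverse): [7 8 5 2 3 6 1 0 9 4]
After op 2 (cut(1)): [8 5 2 3 6 1 0 9 4 7]
After op 3 (in_shuffle): [1 8 0 5 9 2 4 3 7 6]
After op 4 (reverse): [6 7 3 4 2 9 5 0 8 1]
After op 5 (cut(1)): [7 3 4 2 9 5 0 8 1 6]
After op 6 (cut(7)): [8 1 6 7 3 4 2 9 5 0]
After op 7 (reverse): [0 5 9 2 4 3 7 6 1 8]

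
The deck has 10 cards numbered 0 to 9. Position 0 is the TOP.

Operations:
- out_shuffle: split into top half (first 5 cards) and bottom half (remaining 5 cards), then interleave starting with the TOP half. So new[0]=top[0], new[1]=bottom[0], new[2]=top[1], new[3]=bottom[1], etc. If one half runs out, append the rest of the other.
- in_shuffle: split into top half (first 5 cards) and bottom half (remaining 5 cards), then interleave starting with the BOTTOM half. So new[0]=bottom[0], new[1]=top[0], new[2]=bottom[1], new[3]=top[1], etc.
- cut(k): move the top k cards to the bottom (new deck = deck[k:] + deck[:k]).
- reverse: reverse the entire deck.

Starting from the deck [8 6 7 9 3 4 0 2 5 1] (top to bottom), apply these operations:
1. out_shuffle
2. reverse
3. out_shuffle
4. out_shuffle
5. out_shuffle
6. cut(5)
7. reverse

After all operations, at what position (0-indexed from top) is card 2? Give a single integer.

Answer: 9

Derivation:
After op 1 (out_shuffle): [8 4 6 0 7 2 9 5 3 1]
After op 2 (reverse): [1 3 5 9 2 7 0 6 4 8]
After op 3 (out_shuffle): [1 7 3 0 5 6 9 4 2 8]
After op 4 (out_shuffle): [1 6 7 9 3 4 0 2 5 8]
After op 5 (out_shuffle): [1 4 6 0 7 2 9 5 3 8]
After op 6 (cut(5)): [2 9 5 3 8 1 4 6 0 7]
After op 7 (reverse): [7 0 6 4 1 8 3 5 9 2]
Card 2 is at position 9.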